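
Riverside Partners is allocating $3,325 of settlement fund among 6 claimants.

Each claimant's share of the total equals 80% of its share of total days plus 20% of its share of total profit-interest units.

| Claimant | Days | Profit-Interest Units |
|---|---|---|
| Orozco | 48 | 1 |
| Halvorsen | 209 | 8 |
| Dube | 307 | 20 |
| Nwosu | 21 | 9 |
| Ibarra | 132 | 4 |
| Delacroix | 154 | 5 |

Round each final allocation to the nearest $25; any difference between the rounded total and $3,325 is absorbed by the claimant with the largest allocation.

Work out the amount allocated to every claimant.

Orozco: $150; Halvorsen: $750; Dube: $1,225; Nwosu: $200; Ibarra: $450; Delacroix: $550

Totals — days 871, profit-interest units 47.
Blended shares (80% days + 20% profit-interest units): Orozco 0.0483; Halvorsen 0.2260; Dube 0.3671; Nwosu 0.0576; Ibarra 0.1383; Delacroix 0.1627.
Unrounded shares: Orozco 160.74; Halvorsen 751.47; Dube 1,220.54; Nwosu 191.47; Ibarra 459.72; Delacroix 541.05.
Rounded to nearest $25: Orozco $150; Halvorsen $750; Dube $1,225; Nwosu $200; Ibarra $450; Delacroix $550. Sum = $3,325.
Rounded total matches; no reconciliation needed.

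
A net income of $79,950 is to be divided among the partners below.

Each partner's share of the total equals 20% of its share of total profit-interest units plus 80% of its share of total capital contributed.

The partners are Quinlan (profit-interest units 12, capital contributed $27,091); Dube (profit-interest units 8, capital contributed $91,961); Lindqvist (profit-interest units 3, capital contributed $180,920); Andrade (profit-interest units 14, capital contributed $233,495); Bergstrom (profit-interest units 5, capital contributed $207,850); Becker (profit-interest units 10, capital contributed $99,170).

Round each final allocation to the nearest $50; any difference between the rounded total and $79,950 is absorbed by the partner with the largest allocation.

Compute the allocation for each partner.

Quinlan: $5,750 · Dube: $9,450 · Lindqvist: $14,700 · Andrade: $22,100 · Bergstrom: $17,350 · Becker: $10,600

Profit-interest units total 52; capital contributed total 840,487.
Combined weights (20% profit-interest units + 80% capital contributed): Quinlan 0.0719; Dube 0.1183; Lindqvist 0.1837; Andrade 0.2761; Bergstrom 0.2171; Becker 0.1329.
Proportional shares: Quinlan 5,751.59; Dube 9,458.12; Lindqvist 14,690.28; Andrade 22,073.67; Bergstrom 17,354.62; Becker 10,621.71.
Rounded to nearest $50: Quinlan $5,750; Dube $9,450; Lindqvist $14,700; Andrade $22,050; Bergstrom $17,350; Becker $10,600. Sum = $79,900.
Difference $79,950 − $79,900 = +$50 applied to largest allocation (Andrade): Andrade becomes $22,100.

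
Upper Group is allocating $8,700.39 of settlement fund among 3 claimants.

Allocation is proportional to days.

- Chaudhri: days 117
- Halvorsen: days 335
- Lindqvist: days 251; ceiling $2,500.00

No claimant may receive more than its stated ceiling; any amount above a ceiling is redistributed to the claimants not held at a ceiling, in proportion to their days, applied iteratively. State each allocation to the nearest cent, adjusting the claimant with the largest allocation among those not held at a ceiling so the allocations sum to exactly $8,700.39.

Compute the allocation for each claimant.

Chaudhri: $1,604.97; Halvorsen: $4,595.42; Lindqvist: $2,500.00

Combined days = 703.
Proportional shares (ignoring caps): Chaudhri 1,448.0023; Halvorsen 4,145.9895; Lindqvist 3,106.3981.
Capped: Lindqvist ($2,500.00); balance $6,200.39 reallocated over remaining days 452.
Redistributed shares: Chaudhri 1,604.9682 → $1,604.97; Halvorsen 4,595.4218 → $4,595.42.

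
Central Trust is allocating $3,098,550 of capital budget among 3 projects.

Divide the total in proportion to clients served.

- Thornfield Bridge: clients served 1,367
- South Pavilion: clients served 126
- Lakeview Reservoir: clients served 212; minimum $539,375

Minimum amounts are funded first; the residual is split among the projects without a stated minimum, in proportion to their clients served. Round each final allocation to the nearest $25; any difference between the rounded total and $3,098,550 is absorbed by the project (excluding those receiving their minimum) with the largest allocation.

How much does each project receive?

Minimums first: Lakeview Reservoir $539,375. Remaining pool $2,559,175.
Remaining pool split over remaining clients served 1,493: Thornfield Bridge 2,343,196.40 → $2,343,200; South Pavilion 215,978.60 → $215,975.

Thornfield Bridge: $2,343,200; South Pavilion: $215,975; Lakeview Reservoir: $539,375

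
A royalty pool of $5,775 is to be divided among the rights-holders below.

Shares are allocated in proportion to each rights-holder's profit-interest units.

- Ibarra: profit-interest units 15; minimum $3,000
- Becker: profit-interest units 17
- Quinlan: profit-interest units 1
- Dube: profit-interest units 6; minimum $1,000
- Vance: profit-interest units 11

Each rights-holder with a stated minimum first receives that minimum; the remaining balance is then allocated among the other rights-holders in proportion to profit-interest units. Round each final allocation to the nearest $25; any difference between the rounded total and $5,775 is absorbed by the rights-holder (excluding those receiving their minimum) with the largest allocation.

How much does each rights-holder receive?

Ibarra: $3,000 | Becker: $1,050 | Quinlan: $50 | Dube: $1,000 | Vance: $675

Minimums first: Ibarra $3,000; Dube $1,000. Residual $1,775.
Residual split over remaining profit-interest units 29: Becker 1,040.52 → $1,050; Quinlan 61.21 → $50; Vance 673.28 → $675.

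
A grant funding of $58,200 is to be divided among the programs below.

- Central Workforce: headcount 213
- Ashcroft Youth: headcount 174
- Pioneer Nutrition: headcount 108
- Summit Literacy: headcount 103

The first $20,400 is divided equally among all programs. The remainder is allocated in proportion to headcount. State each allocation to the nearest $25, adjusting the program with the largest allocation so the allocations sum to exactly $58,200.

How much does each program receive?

Central Workforce: $18,575 · Ashcroft Youth: $16,100 · Pioneer Nutrition: $11,925 · Summit Literacy: $11,600

Equal tier: $20,400 ÷ 4 = $5,100 apiece.
Remainder $37,800 by headcount (total 598): Central Workforce 13,463.88 → $13,475; Ashcroft Youth 10,998.66 → $11,000; Pioneer Nutrition 6,826.76 → $6,825; Summit Literacy 6,510.70 → $6,500.
Totals: Central Workforce $5,100 + $13,475 = $18,575; Ashcroft Youth $5,100 + $11,000 = $16,100; Pioneer Nutrition $5,100 + $6,825 = $11,925; Summit Literacy $5,100 + $6,500 = $11,600.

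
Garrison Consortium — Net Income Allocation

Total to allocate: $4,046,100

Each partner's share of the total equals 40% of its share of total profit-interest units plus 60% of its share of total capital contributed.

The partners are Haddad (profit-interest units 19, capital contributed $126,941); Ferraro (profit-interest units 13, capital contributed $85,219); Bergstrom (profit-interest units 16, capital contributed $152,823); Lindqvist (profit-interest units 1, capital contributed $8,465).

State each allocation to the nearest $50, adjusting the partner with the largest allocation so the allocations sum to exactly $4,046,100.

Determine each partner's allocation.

Profit-interest units total 49; capital contributed total 373,448.
Combined weights (40% profit-interest units + 60% capital contributed): Haddad 0.3591; Ferraro 0.2430; Bergstrom 0.3761; Lindqvist 0.0218.
Proportional shares: Haddad 1,452,759.17; Ferraro 983,362.13; Bergstrom 1,521,921.19; Lindqvist 88,057.51.
After rounding ($50): Haddad $1,452,750; Ferraro $983,350; Bergstrom $1,521,900; Lindqvist $88,050. Sum = $4,046,050.
Difference $4,046,100 − $4,046,050 = +$50 applied to largest allocation (Bergstrom): Bergstrom becomes $1,521,950.

Haddad: $1,452,750; Ferraro: $983,350; Bergstrom: $1,521,950; Lindqvist: $88,050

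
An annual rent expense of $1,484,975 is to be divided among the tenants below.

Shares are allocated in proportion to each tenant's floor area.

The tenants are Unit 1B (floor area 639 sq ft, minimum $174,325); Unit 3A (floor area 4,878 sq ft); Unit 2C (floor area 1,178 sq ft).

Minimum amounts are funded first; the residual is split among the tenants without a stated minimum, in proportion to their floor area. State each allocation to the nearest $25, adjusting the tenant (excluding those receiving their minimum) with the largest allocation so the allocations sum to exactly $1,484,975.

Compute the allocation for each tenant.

Unit 1B: $174,325 | Unit 3A: $1,055,700 | Unit 2C: $254,950

Minimums first: Unit 1B $174,325. Residual $1,310,650.
Residual split over remaining floor area 6,056: Unit 3A 1,055,705.20 → $1,055,700; Unit 2C 254,944.80 → $254,950.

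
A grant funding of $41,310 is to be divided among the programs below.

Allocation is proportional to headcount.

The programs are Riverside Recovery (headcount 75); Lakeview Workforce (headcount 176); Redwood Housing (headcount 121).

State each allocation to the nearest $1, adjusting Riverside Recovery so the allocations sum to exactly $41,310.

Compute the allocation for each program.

Sum of headcount: 372.
Unrounded shares: Riverside Recovery 75/372 × $41,310 = 8,328.63; Lakeview Workforce 176/372 × $41,310 = 19,544.52; Redwood Housing 121/372 × $41,310 = 13,436.85.
Rounded to nearest $1: Riverside Recovery $8,329; Lakeview Workforce $19,545; Redwood Housing $13,437. Sum = $41,311.
Difference $41,310 − $41,311 = −$1 applied to Riverside Recovery: Riverside Recovery becomes $8,328.

Riverside Recovery: $8,328; Lakeview Workforce: $19,545; Redwood Housing: $13,437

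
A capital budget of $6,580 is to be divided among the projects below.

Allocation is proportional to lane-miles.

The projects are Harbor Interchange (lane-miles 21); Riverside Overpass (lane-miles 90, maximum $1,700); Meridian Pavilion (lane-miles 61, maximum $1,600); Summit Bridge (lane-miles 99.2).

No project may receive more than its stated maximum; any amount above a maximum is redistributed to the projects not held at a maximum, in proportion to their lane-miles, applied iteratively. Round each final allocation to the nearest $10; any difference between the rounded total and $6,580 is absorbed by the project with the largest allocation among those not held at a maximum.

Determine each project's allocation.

Lane-miles total: 271.2.
Unconstrained shares: Harbor Interchange 509.51; Riverside Overpass 2,183.63; Meridian Pavilion 1,480.01; Summit Bridge 2,406.84.
Capped: Riverside Overpass ($1,700); residual $4,880 reallocated over remaining lane-miles 181.2.
Capped: Meridian Pavilion ($1,600); residual $3,280 reallocated over remaining lane-miles 120.2.
Redistributed shares: Harbor Interchange 573.04 → $570; Summit Bridge 2,706.96 → $2,710.

Harbor Interchange: $570 · Riverside Overpass: $1,700 · Meridian Pavilion: $1,600 · Summit Bridge: $2,710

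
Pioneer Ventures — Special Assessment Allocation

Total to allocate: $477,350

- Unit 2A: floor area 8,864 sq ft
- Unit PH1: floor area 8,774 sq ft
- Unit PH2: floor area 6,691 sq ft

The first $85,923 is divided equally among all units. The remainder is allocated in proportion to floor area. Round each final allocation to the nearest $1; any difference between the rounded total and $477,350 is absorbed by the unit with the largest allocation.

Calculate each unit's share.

Unit 2A: $171,253 | Unit PH1: $169,805 | Unit PH2: $136,292

$85,923 shared equally gives $28,641 per unit.
Remainder $391,427 by floor area (total 24,329): Unit 2A 142,612.06 → $142,612; Unit PH1 141,164.06 → $141,164; Unit PH2 107,650.87 → $107,651.
Totals: Unit 2A $28,641 + $142,612 = $171,253; Unit PH1 $28,641 + $141,164 = $169,805; Unit PH2 $28,641 + $107,651 = $136,292.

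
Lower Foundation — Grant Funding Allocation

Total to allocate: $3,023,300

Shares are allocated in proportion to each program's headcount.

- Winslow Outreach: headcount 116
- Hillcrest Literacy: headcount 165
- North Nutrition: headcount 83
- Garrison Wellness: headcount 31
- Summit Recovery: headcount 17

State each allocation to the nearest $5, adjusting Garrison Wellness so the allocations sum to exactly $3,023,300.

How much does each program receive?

Winslow Outreach: $851,220 | Hillcrest Literacy: $1,210,790 | North Nutrition: $609,065 | Garrison Wellness: $227,475 | Summit Recovery: $124,750

Total headcount = 412.
Raw shares: Winslow Outreach 116/412 × $3,023,300 = 851,220.39; Hillcrest Literacy 165/412 × $3,023,300 = 1,210,787.62; North Nutrition 83/412 × $3,023,300 = 609,062.86; Garrison Wellness 31/412 × $3,023,300 = 227,481.31; Summit Recovery 17/412 × $3,023,300 = 124,747.82.
At nearest $5: Winslow Outreach $851,220; Hillcrest Literacy $1,210,790; North Nutrition $609,065; Garrison Wellness $227,480; Summit Recovery $124,750. Sum = $3,023,305.
Difference $3,023,300 − $3,023,305 = −$5 applied to Garrison Wellness: Garrison Wellness becomes $227,475.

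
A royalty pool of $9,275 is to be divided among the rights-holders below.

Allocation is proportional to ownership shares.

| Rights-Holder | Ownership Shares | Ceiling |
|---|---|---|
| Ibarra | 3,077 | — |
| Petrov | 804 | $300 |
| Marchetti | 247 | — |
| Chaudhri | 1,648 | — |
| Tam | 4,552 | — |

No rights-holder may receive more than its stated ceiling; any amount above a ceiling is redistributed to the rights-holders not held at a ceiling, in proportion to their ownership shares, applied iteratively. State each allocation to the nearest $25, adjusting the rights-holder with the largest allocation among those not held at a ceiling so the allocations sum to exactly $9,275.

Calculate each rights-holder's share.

Ibarra: $2,900; Petrov: $300; Marchetti: $225; Chaudhri: $1,550; Tam: $4,300

Total ownership shares = 10,328.
Pro-rata shares before constraints: Ibarra 2,763.28; Petrov 722.03; Marchetti 221.82; Chaudhri 1,479.98; Tam 4,087.90.
Capped: Petrov ($300); balance $8,975 reallocated over remaining ownership shares 9,524.
Remaining shares: Ibarra 2,899.63 → $2,900; Marchetti 232.76 → $225; Chaudhri 1,553.00 → $1,550; Tam 4,289.61 → $4,300.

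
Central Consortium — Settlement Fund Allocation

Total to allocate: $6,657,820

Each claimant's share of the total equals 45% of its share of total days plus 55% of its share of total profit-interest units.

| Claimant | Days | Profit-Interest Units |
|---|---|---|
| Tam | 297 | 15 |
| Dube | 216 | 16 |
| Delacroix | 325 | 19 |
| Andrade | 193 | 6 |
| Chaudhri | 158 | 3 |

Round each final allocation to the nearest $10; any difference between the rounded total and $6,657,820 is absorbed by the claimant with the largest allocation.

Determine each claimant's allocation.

Days total 1,189; profit-interest units total 59.
Composite weights (45% days + 55% profit-interest units): Tam 0.2522; Dube 0.2309; Delacroix 0.3001; Andrade 0.1290; Chaudhri 0.0878.
Unrounded shares: Tam 1,679,341.16; Dube 1,537,303.37; Delacroix 1,998,152.71; Andrade 858,704.18; Chaudhri 584,318.59.
After rounding ($10): Tam $1,679,340; Dube $1,537,300; Delacroix $1,998,150; Andrade $858,700; Chaudhri $584,320. Sum = $6,657,810.
Difference $6,657,820 − $6,657,810 = +$10 applied to largest allocation (Delacroix): Delacroix becomes $1,998,160.

Tam: $1,679,340 | Dube: $1,537,300 | Delacroix: $1,998,160 | Andrade: $858,700 | Chaudhri: $584,320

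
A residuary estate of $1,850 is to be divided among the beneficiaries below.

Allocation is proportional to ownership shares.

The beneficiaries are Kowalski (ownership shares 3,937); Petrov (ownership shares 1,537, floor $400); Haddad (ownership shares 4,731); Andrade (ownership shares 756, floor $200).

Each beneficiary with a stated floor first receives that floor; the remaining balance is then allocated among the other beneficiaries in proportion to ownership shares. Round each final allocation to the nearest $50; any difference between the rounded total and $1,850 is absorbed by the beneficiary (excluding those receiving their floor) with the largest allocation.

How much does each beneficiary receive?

Kowalski: $550 | Petrov: $400 | Haddad: $700 | Andrade: $200

Fund the minimums — Petrov $400; Andrade $200. Residual $1,250.
Residual split over remaining ownership shares 8,668: Kowalski 567.75 → $550; Haddad 682.25 → $700.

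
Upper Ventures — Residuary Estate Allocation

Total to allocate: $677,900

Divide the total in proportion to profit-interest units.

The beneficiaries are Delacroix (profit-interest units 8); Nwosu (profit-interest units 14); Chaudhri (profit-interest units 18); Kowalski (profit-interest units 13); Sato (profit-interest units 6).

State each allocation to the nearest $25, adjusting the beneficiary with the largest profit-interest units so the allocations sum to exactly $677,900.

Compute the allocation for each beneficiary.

Sum of profit-interest units: 59.
Raw shares: Delacroix 8/59 × $677,900 = 91,918.64; Nwosu 14/59 × $677,900 = 160,857.63; Chaudhri 18/59 × $677,900 = 206,816.95; Kowalski 13/59 × $677,900 = 149,367.80; Sato 6/59 × $677,900 = 68,938.98.
At nearest $25: Delacroix $91,925; Nwosu $160,850; Chaudhri $206,825; Kowalski $149,375; Sato $68,950. Sum = $677,925.
Difference $677,900 − $677,925 = −$25 applied to largest profit-interest units (Chaudhri): Chaudhri becomes $206,800.

Delacroix: $91,925; Nwosu: $160,850; Chaudhri: $206,800; Kowalski: $149,375; Sato: $68,950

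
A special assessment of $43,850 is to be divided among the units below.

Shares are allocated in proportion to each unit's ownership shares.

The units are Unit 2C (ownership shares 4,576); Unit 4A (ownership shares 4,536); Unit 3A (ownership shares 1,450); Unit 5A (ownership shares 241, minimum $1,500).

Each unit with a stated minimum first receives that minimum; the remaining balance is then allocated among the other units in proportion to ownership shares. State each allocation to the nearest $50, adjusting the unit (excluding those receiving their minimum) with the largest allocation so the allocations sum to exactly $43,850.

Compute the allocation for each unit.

Unit 2C: $18,350 | Unit 4A: $18,200 | Unit 3A: $5,800 | Unit 5A: $1,500

Fund the minimums — Unit 5A $1,500. Residual $42,350.
Residual split over remaining ownership shares 10,562: Unit 2C 18,348.19 → $18,350; Unit 4A 18,187.81 → $18,200; Unit 3A 5,814.00 → $5,800.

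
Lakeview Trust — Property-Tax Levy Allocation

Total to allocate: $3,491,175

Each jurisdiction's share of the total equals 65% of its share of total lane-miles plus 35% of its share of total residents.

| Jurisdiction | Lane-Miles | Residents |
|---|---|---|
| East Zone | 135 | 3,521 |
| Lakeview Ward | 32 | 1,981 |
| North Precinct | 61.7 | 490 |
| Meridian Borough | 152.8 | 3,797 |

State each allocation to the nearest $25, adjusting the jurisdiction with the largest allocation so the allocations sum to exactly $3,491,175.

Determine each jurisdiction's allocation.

Totals — lane-miles 381.5, residents 9,789.
Combined weights (65% lane-miles + 35% residents): East Zone 0.3559; Lakeview Ward 0.1254; North Precinct 0.1226; Meridian Borough 0.3961.
Unrounded shares: East Zone 1,242,524.59; Lakeview Ward 437,622.72; North Precinct 428,172.27; Meridian Borough 1,382,855.42.
At nearest $25: East Zone $1,242,525; Lakeview Ward $437,625; North Precinct $428,175; Meridian Borough $1,382,850. Sum = $3,491,175.
No rounding difference to absorb.

East Zone: $1,242,525 | Lakeview Ward: $437,625 | North Precinct: $428,175 | Meridian Borough: $1,382,850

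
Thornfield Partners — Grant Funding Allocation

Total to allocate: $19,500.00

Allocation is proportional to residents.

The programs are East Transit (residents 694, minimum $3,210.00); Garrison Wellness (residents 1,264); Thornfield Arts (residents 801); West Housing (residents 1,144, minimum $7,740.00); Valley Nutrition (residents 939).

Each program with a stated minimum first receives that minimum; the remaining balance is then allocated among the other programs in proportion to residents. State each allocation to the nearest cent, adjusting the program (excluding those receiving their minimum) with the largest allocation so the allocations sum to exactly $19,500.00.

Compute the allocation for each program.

East Transit: $3,210.00 · Garrison Wellness: $3,597.60 · Thornfield Arts: $2,279.81 · West Housing: $7,740.00 · Valley Nutrition: $2,672.59

Guaranteed amounts: East Transit $3,210.00; West Housing $7,740.00. Balance $8,550.00.
Balance split over remaining residents 3,004: Garrison Wellness 3,597.6032 → $3,597.60; Thornfield Arts 2,279.8103 → $2,279.81; Valley Nutrition 2,672.5866 → $2,672.59.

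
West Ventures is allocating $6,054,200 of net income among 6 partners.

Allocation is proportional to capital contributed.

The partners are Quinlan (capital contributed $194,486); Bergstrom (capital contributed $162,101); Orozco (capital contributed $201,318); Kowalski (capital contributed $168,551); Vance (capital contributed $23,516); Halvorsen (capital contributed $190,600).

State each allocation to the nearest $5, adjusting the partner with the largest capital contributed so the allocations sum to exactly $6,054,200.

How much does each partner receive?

Quinlan: $1,251,850 · Bergstrom: $1,043,400 · Orozco: $1,295,830 · Kowalski: $1,084,915 · Vance: $151,365 · Halvorsen: $1,226,840

Capital contributed total: 194,486 + 162,101 + 201,318 + 168,551 + 23,516 + 190,600 = 940,572.
Proportional shares: Quinlan 1,251,852.21; Bergstrom 1,043,398.99; Orozco 1,295,827.90; Kowalski 1,084,915.84; Vance 151,365.94; Halvorsen 1,226,839.11.
Rounded to nearest $5: Quinlan $1,251,850; Bergstrom $1,043,400; Orozco $1,295,830; Kowalski $1,084,915; Vance $151,365; Halvorsen $1,226,840. Sum = $6,054,200.
Sum already equals the total — no adjustment.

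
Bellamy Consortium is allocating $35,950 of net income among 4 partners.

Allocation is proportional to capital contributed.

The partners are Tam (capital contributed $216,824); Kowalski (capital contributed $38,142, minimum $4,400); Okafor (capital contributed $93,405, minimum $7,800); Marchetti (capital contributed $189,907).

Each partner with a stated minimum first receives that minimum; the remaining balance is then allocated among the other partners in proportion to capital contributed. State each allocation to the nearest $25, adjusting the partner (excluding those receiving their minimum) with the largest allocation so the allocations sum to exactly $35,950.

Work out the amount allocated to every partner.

Tam: $12,650 · Kowalski: $4,400 · Okafor: $7,800 · Marchetti: $11,100

Minimums first: Kowalski $4,400; Okafor $7,800. Residual $23,750.
Residual split over remaining capital contributed 406,731: Tam 12,660.87 → $12,650; Marchetti 11,089.13 → $11,100.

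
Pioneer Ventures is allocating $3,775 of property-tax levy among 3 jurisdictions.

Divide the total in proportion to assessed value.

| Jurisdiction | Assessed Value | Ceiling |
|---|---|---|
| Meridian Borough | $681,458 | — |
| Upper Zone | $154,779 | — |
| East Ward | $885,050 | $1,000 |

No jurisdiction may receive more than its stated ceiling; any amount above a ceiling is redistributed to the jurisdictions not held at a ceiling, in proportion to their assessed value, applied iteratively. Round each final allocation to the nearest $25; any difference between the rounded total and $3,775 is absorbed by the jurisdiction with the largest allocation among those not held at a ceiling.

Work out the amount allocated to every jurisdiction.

Meridian Borough: $2,250; Upper Zone: $525; East Ward: $1,000

Assessed value total: 1,721,287.
Proportional shares (ignoring caps): Meridian Borough 1,494.52; Upper Zone 339.45; East Ward 1,941.03.
Capped: East Ward ($1,000); residual $2,775 reallocated over remaining assessed value 836,237.
Remaining shares: Meridian Borough 2,261.38 → $2,250; Upper Zone 513.62 → $525.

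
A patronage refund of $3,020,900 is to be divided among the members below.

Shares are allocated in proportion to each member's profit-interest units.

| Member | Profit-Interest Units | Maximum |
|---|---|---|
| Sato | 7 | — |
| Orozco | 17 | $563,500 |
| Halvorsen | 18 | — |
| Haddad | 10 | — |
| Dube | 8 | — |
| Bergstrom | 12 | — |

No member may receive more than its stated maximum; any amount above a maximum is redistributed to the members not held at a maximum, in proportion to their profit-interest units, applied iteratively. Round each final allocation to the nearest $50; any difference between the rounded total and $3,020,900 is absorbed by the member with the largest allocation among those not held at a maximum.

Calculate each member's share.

Combined profit-interest units = 72.
Proportional shares (ignoring caps): Sato 293,698.61; Orozco 713,268.06; Halvorsen 755,225.00; Haddad 419,569.44; Dube 335,655.56; Bergstrom 503,483.33.
Cap binds for Orozco ($563,500); balance $2,457,400 reallocated over remaining profit-interest units 55.
Remaining shares: Sato 312,760.00 → $312,750; Halvorsen 804,240.00 → $804,250; Haddad 446,800.00 → $446,800; Dube 357,440.00 → $357,450; Bergstrom 536,160.00 → $536,150.

Sato: $312,750 | Orozco: $563,500 | Halvorsen: $804,250 | Haddad: $446,800 | Dube: $357,450 | Bergstrom: $536,150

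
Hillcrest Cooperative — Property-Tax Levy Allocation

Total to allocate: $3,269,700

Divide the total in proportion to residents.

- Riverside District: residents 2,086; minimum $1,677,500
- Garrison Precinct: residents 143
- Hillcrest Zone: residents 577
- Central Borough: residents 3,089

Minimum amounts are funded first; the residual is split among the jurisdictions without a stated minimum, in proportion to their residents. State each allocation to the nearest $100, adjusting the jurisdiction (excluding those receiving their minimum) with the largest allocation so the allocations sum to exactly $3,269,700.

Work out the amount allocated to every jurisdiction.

Guaranteed amounts: Riverside District $1,677,500. Remaining pool $1,592,200.
Remaining pool split over remaining residents 3,809: Garrison Precinct 59,775.43 → $59,800; Hillcrest Zone 241,191.76 → $241,200; Central Borough 1,291,232.82 → $1,291,200.

Riverside District: $1,677,500; Garrison Precinct: $59,800; Hillcrest Zone: $241,200; Central Borough: $1,291,200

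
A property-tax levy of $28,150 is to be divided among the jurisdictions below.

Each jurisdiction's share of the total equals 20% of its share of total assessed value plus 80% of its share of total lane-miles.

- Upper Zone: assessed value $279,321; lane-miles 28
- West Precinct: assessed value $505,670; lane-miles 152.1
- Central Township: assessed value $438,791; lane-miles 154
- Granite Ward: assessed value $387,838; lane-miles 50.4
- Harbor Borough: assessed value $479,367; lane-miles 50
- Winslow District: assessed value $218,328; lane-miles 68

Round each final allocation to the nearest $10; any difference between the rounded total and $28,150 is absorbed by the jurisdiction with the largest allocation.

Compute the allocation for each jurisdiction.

Upper Zone: $1,940; West Precinct: $8,050; Central Township: $7,970; Granite Ward: $3,200; Harbor Borough: $3,410; Winslow District: $3,580

Assessed value total 2,309,315; lane-miles total 502.5.
Combined weights (20% assessed value + 80% lane-miles): Upper Zone 0.0688; West Precinct 0.2859; Central Township 0.2832; Granite Ward 0.1138; Harbor Borough 0.1211; Winslow District 0.1272.
Pro-rata amounts: Upper Zone 1,935.82; West Precinct 8,049.30; Central Township 7,971.40; Granite Ward 3,204.25; Harbor Borough 3,409.47; Winslow District 3,579.76.
At nearest $10: Upper Zone $1,940; West Precinct $8,050; Central Township $7,970; Granite Ward $3,200; Harbor Borough $3,410; Winslow District $3,580. Sum = $28,150.
Sum already equals the total — no adjustment.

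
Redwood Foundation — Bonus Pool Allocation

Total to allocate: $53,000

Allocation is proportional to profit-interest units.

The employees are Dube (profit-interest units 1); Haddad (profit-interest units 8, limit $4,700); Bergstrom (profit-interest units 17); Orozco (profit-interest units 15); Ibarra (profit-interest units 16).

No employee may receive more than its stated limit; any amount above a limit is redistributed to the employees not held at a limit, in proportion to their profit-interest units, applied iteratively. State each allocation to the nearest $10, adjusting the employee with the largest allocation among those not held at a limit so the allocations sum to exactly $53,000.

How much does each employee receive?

Profit-interest units total: 57.
Pro-rata shares before constraints: Dube 929.82; Haddad 7,438.60; Bergstrom 15,807.02; Orozco 13,947.37; Ibarra 14,877.19.
Capped: Haddad ($4,700); balance $48,300 reallocated over remaining profit-interest units 49.
Shares after redistribution: Dube 985.71 → $990; Bergstrom 16,757.14 → $16,760; Orozco 14,785.71 → $14,790; Ibarra 15,771.43 → $15,770.
Rounding difference −$10 applied to Bergstrom → $16,750.

Dube: $990 | Haddad: $4,700 | Bergstrom: $16,750 | Orozco: $14,790 | Ibarra: $15,770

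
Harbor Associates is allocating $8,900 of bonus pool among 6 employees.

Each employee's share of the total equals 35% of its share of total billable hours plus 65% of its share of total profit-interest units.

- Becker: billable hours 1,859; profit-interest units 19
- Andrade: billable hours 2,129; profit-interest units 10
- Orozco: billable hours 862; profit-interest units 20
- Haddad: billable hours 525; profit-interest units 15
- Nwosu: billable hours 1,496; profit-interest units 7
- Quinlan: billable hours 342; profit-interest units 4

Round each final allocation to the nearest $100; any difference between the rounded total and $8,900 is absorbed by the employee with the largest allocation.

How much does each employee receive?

Becker: $2,200 · Andrade: $1,700 · Orozco: $1,900 · Haddad: $1,400 · Nwosu: $1,200 · Quinlan: $500

Totals — billable hours 7,213, profit-interest units 75.
Blended shares (35% billable hours + 65% profit-interest units): Becker 0.2549; Andrade 0.1900; Orozco 0.2152; Haddad 0.1555; Nwosu 0.1333; Quinlan 0.0513.
Unrounded shares: Becker 2,268.36; Andrade 1,690.76; Orozco 1,914.93; Haddad 1,383.73; Nwosu 1,185.99; Quinlan 456.23.
After rounding ($100): Becker $2,300; Andrade $1,700; Orozco $1,900; Haddad $1,400; Nwosu $1,200; Quinlan $500. Sum = $9,000.
Difference $8,900 − $9,000 = −$100 applied to largest allocation (Becker): Becker becomes $2,200.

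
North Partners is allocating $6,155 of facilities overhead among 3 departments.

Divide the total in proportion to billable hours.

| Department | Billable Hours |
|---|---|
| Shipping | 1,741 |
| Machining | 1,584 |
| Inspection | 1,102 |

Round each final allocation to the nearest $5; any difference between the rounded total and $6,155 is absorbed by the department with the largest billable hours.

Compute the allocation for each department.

Total billable hours = 4,427.
Pro-rata amounts: Shipping 1,741/4,427 × $6,155 = 2,420.57; Machining 1,584/4,427 × $6,155 = 2,202.29; Inspection 1,102/4,427 × $6,155 = 1,532.15.
Rounded to nearest $5: Shipping $2,420; Machining $2,200; Inspection $1,530. Sum = $6,150.
Difference $6,155 − $6,150 = +$5 applied to largest billable hours (Shipping): Shipping becomes $2,425.

Shipping: $2,425; Machining: $2,200; Inspection: $1,530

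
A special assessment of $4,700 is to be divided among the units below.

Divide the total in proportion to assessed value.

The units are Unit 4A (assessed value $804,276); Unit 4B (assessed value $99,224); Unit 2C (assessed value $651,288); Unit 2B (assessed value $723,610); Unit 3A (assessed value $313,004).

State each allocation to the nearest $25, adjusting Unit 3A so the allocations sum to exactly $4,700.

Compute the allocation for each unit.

Unit 4A: $1,450 | Unit 4B: $175 | Unit 2C: $1,175 | Unit 2B: $1,300 | Unit 3A: $600

Assessed value total: 2,591,402.
Proportional shares: Unit 4A 804,276/2,591,402 × $4,700 = 1,458.71; Unit 4B 99,224/2,591,402 × $4,700 = 179.96; Unit 2C 651,288/2,591,402 × $4,700 = 1,181.23; Unit 2B 723,610/2,591,402 × $4,700 = 1,312.40; Unit 3A 313,004/2,591,402 × $4,700 = 567.69.
Rounded to nearest $25: Unit 4A $1,450; Unit 4B $175; Unit 2C $1,175; Unit 2B $1,300; Unit 3A $575. Sum = $4,675.
Difference $4,700 − $4,675 = +$25 applied to Unit 3A: Unit 3A becomes $600.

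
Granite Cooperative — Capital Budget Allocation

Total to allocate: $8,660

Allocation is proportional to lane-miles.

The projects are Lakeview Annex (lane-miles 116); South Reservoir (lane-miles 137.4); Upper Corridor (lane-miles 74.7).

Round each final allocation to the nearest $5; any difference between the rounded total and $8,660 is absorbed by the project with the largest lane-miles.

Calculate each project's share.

Lakeview Annex: $3,060; South Reservoir: $3,630; Upper Corridor: $1,970

Lane-miles total: 328.1.
Proportional shares: Lakeview Annex 116/328.1 × $8,660 = 3,061.75; South Reservoir 137.4/328.1 × $8,660 = 3,626.59; Upper Corridor 74.7/328.1 × $8,660 = 1,971.66.
Rounded to nearest $5: Lakeview Annex $3,060; South Reservoir $3,625; Upper Corridor $1,970. Sum = $8,655.
Difference $8,660 − $8,655 = +$5 applied to largest lane-miles (South Reservoir): South Reservoir becomes $3,630.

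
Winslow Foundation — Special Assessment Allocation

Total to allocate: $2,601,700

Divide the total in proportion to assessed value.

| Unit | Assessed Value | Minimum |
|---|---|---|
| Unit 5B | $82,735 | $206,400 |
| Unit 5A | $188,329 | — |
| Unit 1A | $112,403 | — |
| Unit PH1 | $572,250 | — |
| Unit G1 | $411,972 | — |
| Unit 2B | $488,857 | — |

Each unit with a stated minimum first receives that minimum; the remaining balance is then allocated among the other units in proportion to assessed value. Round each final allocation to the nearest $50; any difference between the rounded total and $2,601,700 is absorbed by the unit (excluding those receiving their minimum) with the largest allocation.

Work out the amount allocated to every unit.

Fund the minimums — Unit 5B $206,400. Remaining pool $2,395,300.
Remaining pool split over remaining assessed value 1,773,811: Unit 5A 254,313.71 → $254,300; Unit 1A 151,785.57 → $151,800; Unit PH1 772,748.86 → $772,750; Unit G1 556,314.36 → $556,300; Unit 2B 660,137.51 → $660,150.

Unit 5B: $206,400 · Unit 5A: $254,300 · Unit 1A: $151,800 · Unit PH1: $772,750 · Unit G1: $556,300 · Unit 2B: $660,150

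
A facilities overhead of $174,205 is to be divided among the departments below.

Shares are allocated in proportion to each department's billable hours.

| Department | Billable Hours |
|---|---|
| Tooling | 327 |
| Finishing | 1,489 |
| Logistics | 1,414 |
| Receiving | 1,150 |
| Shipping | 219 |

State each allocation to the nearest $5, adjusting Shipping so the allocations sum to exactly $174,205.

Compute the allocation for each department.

Tooling: $12,385; Finishing: $56,400; Logistics: $53,560; Receiving: $43,560; Shipping: $8,300

Sum of billable hours: 4,599.
Pro-rata amounts: Tooling 327/4,599 × $174,205 = 12,386.40; Finishing 1,489/4,599 × $174,205 = 56,401.66; Logistics 1,414/4,599 × $174,205 = 53,560.75; Receiving 1,150/4,599 × $174,205 = 43,560.72; Shipping 219/4,599 × $174,205 = 8,295.48.
Rounded to nearest $5: Tooling $12,385; Finishing $56,400; Logistics $53,560; Receiving $43,560; Shipping $8,295. Sum = $174,200.
Difference $174,205 − $174,200 = +$5 applied to Shipping: Shipping becomes $8,300.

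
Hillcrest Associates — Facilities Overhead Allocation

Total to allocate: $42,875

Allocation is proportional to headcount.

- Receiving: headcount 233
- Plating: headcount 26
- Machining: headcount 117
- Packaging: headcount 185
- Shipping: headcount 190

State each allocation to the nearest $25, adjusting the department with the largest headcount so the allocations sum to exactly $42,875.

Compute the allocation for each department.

Sum of headcount: 751.
Unrounded shares: Receiving 233/751 × $42,875 = 13,302.10; Plating 26/751 × $42,875 = 1,484.35; Machining 117/751 × $42,875 = 6,679.59; Packaging 185/751 × $42,875 = 10,561.75; Shipping 190/751 × $42,875 = 10,847.20.
Rounded to nearest $25: Receiving $13,300; Plating $1,475; Machining $6,675; Packaging $10,550; Shipping $10,850. Sum = $42,850.
Difference $42,875 − $42,850 = +$25 applied to largest headcount (Receiving): Receiving becomes $13,325.

Receiving: $13,325 | Plating: $1,475 | Machining: $6,675 | Packaging: $10,550 | Shipping: $10,850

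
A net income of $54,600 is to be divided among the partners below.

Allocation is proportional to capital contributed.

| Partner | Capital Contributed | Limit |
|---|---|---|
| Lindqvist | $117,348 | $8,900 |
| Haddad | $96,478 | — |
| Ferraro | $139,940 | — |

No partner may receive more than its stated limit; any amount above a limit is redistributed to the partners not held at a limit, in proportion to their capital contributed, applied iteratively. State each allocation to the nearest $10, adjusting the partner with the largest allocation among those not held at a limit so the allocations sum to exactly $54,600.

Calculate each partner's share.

Total capital contributed = 353,766.
Pro-rata shares before constraints: Lindqvist 18,111.41; Haddad 14,890.35; Ferraro 21,598.24.
Capped: Lindqvist ($8,900); residual $45,700 reallocated over remaining capital contributed 236,418.
Shares after redistribution: Haddad 18,649.36 → $18,650; Ferraro 27,050.64 → $27,050.

Lindqvist: $8,900 | Haddad: $18,650 | Ferraro: $27,050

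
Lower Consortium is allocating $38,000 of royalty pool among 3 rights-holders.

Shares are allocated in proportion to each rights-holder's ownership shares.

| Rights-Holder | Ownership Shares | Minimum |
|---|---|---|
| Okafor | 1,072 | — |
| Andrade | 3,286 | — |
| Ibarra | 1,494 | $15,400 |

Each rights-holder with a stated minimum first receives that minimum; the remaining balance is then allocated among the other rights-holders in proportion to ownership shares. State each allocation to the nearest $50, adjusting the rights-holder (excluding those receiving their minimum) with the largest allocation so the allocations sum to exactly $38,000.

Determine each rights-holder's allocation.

Minimums first: Ibarra $15,400. Balance $22,600.
Balance split over remaining ownership shares 4,358: Okafor 5,559.25 → $5,550; Andrade 17,040.75 → $17,050.

Okafor: $5,550 | Andrade: $17,050 | Ibarra: $15,400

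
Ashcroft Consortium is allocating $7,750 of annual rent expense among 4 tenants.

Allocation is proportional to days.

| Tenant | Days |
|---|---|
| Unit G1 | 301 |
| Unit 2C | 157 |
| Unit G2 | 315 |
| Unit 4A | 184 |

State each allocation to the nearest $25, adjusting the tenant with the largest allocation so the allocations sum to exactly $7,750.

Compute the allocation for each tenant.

Sum of days: 957.
Unrounded shares: Unit G1 301/957 × $7,750 = 2,437.57; Unit 2C 157/957 × $7,750 = 1,271.42; Unit G2 315/957 × $7,750 = 2,550.94; Unit 4A 184/957 × $7,750 = 1,490.07.
After rounding ($25): Unit G1 $2,450; Unit 2C $1,275; Unit G2 $2,550; Unit 4A $1,500. Sum = $7,775.
Difference $7,750 − $7,775 = −$25 applied to largest allocation (Unit G2): Unit G2 becomes $2,525.

Unit G1: $2,450; Unit 2C: $1,275; Unit G2: $2,525; Unit 4A: $1,500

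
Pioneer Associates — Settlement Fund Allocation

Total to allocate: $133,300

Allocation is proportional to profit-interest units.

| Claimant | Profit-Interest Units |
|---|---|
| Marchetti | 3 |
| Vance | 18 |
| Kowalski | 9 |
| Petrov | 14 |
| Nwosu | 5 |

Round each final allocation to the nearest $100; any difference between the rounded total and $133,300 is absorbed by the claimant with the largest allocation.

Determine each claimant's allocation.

Marchetti: $8,200 | Vance: $48,900 | Kowalski: $24,500 | Petrov: $38,100 | Nwosu: $13,600

Total profit-interest units = 49.
Pro-rata amounts: Marchetti 3/49 × $133,300 = 8,161.22; Vance 18/49 × $133,300 = 48,967.35; Kowalski 9/49 × $133,300 = 24,483.67; Petrov 14/49 × $133,300 = 38,085.71; Nwosu 5/49 × $133,300 = 13,602.04.
Rounded to nearest $100: Marchetti $8,200; Vance $49,000; Kowalski $24,500; Petrov $38,100; Nwosu $13,600. Sum = $133,400.
Difference $133,300 − $133,400 = −$100 applied to largest allocation (Vance): Vance becomes $48,900.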